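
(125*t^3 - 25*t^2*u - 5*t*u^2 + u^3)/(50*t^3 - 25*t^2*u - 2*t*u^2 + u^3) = (5*t - u)/(2*t - u)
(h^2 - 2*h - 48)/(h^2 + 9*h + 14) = (h^2 - 2*h - 48)/(h^2 + 9*h + 14)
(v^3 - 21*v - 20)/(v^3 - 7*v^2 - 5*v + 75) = (v^2 + 5*v + 4)/(v^2 - 2*v - 15)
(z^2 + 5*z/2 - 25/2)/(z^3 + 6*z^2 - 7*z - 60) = (z - 5/2)/(z^2 + z - 12)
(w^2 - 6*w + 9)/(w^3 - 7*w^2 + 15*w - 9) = 1/(w - 1)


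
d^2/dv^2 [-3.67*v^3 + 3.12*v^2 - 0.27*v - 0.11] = 6.24 - 22.02*v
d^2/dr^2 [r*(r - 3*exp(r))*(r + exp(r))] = -2*r^2*exp(r) - 12*r*exp(2*r) - 8*r*exp(r) + 6*r - 12*exp(2*r) - 4*exp(r)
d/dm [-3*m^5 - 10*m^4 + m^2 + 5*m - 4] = -15*m^4 - 40*m^3 + 2*m + 5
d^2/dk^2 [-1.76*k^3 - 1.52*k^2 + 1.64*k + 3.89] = -10.56*k - 3.04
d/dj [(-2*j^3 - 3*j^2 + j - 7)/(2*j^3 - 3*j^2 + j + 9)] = 4*(3*j^4 - 2*j^3 - 3*j^2 - 24*j + 4)/(4*j^6 - 12*j^5 + 13*j^4 + 30*j^3 - 53*j^2 + 18*j + 81)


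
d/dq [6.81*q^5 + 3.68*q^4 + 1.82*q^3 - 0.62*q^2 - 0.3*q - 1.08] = 34.05*q^4 + 14.72*q^3 + 5.46*q^2 - 1.24*q - 0.3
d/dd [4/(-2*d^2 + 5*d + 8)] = 4*(4*d - 5)/(-2*d^2 + 5*d + 8)^2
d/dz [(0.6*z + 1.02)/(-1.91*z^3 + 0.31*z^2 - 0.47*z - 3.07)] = (2.292*z^3 + 5.6586*z^2 - 0.6324*z - 1.3626)/(3.6481*z^6 - 1.1842*z^5 + 1.8915*z^4 + 11.436*z^3 - 1.6825*z^2 + 2.8858*z + 9.4249)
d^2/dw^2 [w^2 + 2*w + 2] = 2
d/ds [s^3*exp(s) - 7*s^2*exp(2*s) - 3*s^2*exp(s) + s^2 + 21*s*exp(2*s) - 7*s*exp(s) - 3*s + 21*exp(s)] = s^3*exp(s) - 14*s^2*exp(2*s) + 28*s*exp(2*s) - 13*s*exp(s) + 2*s + 21*exp(2*s) + 14*exp(s) - 3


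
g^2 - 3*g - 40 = (g - 8)*(g + 5)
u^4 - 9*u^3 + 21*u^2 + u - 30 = (u - 5)*(u - 3)*(u - 2)*(u + 1)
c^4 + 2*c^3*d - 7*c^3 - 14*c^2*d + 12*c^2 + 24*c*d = c*(c - 4)*(c - 3)*(c + 2*d)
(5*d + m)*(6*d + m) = 30*d^2 + 11*d*m + m^2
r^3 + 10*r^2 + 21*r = r*(r + 3)*(r + 7)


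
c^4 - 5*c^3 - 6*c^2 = c^2*(c - 6)*(c + 1)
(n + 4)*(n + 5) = n^2 + 9*n + 20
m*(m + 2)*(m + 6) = m^3 + 8*m^2 + 12*m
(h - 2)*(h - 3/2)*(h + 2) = h^3 - 3*h^2/2 - 4*h + 6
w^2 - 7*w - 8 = (w - 8)*(w + 1)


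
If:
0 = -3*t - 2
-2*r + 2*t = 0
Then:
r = -2/3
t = -2/3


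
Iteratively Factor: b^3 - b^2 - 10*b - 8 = (b + 2)*(b^2 - 3*b - 4) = (b + 1)*(b + 2)*(b - 4)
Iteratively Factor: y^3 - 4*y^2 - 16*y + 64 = (y - 4)*(y^2 - 16) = (y - 4)^2*(y + 4)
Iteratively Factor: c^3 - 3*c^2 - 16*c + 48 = (c + 4)*(c^2 - 7*c + 12) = (c - 3)*(c + 4)*(c - 4)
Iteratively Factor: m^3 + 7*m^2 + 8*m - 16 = (m + 4)*(m^2 + 3*m - 4) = (m - 1)*(m + 4)*(m + 4)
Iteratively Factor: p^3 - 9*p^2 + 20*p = (p - 5)*(p^2 - 4*p) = p*(p - 5)*(p - 4)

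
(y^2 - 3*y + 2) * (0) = 0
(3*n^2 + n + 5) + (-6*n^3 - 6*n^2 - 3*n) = -6*n^3 - 3*n^2 - 2*n + 5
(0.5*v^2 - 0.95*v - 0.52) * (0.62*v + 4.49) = 0.31*v^3 + 1.656*v^2 - 4.5879*v - 2.3348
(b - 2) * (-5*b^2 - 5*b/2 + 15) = -5*b^3 + 15*b^2/2 + 20*b - 30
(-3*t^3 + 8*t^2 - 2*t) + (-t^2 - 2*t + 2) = -3*t^3 + 7*t^2 - 4*t + 2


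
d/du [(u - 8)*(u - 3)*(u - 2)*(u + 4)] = 4*u^3 - 27*u^2 - 12*u + 136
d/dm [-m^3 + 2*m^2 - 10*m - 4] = -3*m^2 + 4*m - 10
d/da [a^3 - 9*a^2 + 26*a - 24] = 3*a^2 - 18*a + 26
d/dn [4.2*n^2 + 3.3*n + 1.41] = 8.4*n + 3.3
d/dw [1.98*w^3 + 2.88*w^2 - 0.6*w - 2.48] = 5.94*w^2 + 5.76*w - 0.6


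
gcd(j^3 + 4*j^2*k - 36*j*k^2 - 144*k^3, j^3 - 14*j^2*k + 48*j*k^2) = j - 6*k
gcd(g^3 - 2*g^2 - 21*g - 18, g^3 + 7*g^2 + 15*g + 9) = g^2 + 4*g + 3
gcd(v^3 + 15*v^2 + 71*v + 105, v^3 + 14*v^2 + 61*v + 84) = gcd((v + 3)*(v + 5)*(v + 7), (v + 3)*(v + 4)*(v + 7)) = v^2 + 10*v + 21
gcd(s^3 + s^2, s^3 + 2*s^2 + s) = s^2 + s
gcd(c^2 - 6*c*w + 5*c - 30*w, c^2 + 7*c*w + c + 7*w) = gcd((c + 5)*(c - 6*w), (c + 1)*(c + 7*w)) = 1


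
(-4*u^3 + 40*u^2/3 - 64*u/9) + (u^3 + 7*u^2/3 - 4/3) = -3*u^3 + 47*u^2/3 - 64*u/9 - 4/3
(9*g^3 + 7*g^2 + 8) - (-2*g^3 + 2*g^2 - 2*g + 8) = 11*g^3 + 5*g^2 + 2*g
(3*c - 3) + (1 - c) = 2*c - 2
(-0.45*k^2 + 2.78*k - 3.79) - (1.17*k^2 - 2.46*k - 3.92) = -1.62*k^2 + 5.24*k + 0.13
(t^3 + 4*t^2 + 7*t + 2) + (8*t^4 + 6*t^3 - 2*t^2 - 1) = 8*t^4 + 7*t^3 + 2*t^2 + 7*t + 1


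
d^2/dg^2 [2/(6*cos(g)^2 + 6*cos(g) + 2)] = 3*(-12*sin(g)^4 + 5*sin(g)^2 + 49*cos(g)/4 - 9*cos(3*g)/4 + 11)/(-3*sin(g)^2 + 3*cos(g) + 4)^3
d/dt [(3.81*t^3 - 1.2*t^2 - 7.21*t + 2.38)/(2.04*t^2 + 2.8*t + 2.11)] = (7.7724*t^4 + 21.336*t^3 + 35.4657*t^2 - 14.7744*t - 21.8771)/(4.1616*t^4 + 11.424*t^3 + 16.4488*t^2 + 11.816*t + 4.4521)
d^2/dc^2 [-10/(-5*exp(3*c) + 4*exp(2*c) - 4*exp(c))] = 10*((-45*exp(2*c) + 16*exp(c) - 4)*(5*exp(2*c) - 4*exp(c) + 4) + 2*(15*exp(2*c) - 8*exp(c) + 4)^2)*exp(-c)/(5*exp(2*c) - 4*exp(c) + 4)^3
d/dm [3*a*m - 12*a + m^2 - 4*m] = 3*a + 2*m - 4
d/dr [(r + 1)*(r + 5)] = 2*r + 6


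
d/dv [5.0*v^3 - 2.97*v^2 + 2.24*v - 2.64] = 15.0*v^2 - 5.94*v + 2.24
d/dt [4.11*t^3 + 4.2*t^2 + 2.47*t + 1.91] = 12.33*t^2 + 8.4*t + 2.47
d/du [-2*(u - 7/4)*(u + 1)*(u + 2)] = -6*u^2 - 5*u + 13/2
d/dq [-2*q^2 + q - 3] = 1 - 4*q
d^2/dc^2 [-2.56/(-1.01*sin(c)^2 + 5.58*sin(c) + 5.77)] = (10.445824*sin(c)^4 - 43.282944*sin(c)^3 + 123.716096*sin(c)^2 + 4.142592*sin(c) - 189.256192)/(-1.01*sin(c)^2 + 5.58*sin(c) + 5.77)^3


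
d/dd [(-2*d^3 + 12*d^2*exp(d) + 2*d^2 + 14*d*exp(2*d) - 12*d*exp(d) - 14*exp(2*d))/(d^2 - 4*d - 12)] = 2*(2*(d - 2)*(d^3 - 6*d^2*exp(d) - d^2 - 7*d*exp(2*d) + 6*d*exp(d) + 7*exp(2*d)) + (-d^2 + 4*d + 12)*(-6*d^2*exp(d) + 3*d^2 - 14*d*exp(2*d) - 6*d*exp(d) - 2*d + 7*exp(2*d) + 6*exp(d)))/(-d^2 + 4*d + 12)^2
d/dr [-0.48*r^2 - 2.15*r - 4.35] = -0.96*r - 2.15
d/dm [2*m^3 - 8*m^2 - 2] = 2*m*(3*m - 8)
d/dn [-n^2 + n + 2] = 1 - 2*n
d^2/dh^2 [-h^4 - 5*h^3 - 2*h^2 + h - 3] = -12*h^2 - 30*h - 4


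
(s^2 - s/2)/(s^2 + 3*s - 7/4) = 2*s/(2*s + 7)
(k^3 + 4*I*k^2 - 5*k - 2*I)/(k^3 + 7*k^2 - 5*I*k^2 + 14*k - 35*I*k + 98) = (k^2 + 2*I*k - 1)/(k^2 + 7*k*(1 - I) - 49*I)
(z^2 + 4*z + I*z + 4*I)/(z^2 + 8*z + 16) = (z + I)/(z + 4)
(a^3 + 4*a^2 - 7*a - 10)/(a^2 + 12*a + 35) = (a^2 - a - 2)/(a + 7)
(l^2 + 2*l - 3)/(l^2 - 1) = (l + 3)/(l + 1)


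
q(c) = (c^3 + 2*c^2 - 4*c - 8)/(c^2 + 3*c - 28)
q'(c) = (-2*c - 3)*(c^3 + 2*c^2 - 4*c - 8)/(c^2 + 3*c - 28)^2 + (3*c^2 + 4*c - 4)/(c^2 + 3*c - 28) = (c^4 + 6*c^3 - 74*c^2 - 96*c + 136)/(c^4 + 6*c^3 - 47*c^2 - 168*c + 784)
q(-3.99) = 0.99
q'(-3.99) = -1.36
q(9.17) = 10.70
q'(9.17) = 0.68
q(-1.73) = 0.01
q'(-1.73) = 0.06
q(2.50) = -0.71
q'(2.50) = -2.14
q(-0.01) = 0.28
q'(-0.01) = 0.17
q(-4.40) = 1.69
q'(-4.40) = -2.12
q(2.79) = -1.53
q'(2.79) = -3.68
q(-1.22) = 0.06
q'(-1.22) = 0.15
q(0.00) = 0.29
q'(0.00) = 0.17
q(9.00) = 10.59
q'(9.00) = 0.66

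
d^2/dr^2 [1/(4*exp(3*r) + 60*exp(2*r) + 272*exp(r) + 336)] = (2*(3*exp(2*r) + 30*exp(r) + 68)^2*exp(r) - (9*exp(2*r) + 60*exp(r) + 68)*(exp(3*r) + 15*exp(2*r) + 68*exp(r) + 84))*exp(r)/(4*(exp(3*r) + 15*exp(2*r) + 68*exp(r) + 84)^3)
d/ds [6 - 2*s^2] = -4*s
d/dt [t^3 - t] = 3*t^2 - 1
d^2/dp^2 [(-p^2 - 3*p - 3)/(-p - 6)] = 42/(p^3 + 18*p^2 + 108*p + 216)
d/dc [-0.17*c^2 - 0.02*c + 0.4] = -0.34*c - 0.02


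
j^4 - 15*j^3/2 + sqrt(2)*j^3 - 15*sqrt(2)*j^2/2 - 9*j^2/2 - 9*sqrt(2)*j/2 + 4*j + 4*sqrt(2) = (j - 8)*(j - 1/2)*(j + 1)*(j + sqrt(2))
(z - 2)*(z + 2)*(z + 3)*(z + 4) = z^4 + 7*z^3 + 8*z^2 - 28*z - 48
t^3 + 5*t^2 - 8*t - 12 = (t - 2)*(t + 1)*(t + 6)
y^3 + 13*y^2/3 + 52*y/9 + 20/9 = (y + 2/3)*(y + 5/3)*(y + 2)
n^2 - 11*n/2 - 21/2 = (n - 7)*(n + 3/2)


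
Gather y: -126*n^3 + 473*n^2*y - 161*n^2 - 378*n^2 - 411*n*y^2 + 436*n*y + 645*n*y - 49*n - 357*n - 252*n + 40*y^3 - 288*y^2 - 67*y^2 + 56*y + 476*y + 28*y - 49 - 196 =-126*n^3 - 539*n^2 - 658*n + 40*y^3 + y^2*(-411*n - 355) + y*(473*n^2 + 1081*n + 560) - 245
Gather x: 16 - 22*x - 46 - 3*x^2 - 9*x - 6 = -3*x^2 - 31*x - 36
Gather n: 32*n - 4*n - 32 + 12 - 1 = 28*n - 21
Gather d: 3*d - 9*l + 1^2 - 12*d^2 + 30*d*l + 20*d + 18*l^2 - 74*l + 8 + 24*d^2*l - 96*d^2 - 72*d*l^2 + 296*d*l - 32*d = d^2*(24*l - 108) + d*(-72*l^2 + 326*l - 9) + 18*l^2 - 83*l + 9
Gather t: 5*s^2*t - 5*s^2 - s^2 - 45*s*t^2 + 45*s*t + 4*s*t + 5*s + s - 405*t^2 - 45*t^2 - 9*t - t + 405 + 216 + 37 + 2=-6*s^2 + 6*s + t^2*(-45*s - 450) + t*(5*s^2 + 49*s - 10) + 660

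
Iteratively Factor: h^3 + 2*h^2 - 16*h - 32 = (h + 4)*(h^2 - 2*h - 8) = (h + 2)*(h + 4)*(h - 4)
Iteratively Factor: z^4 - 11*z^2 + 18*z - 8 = (z - 1)*(z^3 + z^2 - 10*z + 8) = (z - 1)^2*(z^2 + 2*z - 8) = (z - 1)^2*(z + 4)*(z - 2)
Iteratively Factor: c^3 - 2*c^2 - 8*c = (c)*(c^2 - 2*c - 8) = c*(c + 2)*(c - 4)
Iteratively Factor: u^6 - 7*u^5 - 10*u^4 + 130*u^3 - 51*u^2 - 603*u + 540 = (u - 1)*(u^5 - 6*u^4 - 16*u^3 + 114*u^2 + 63*u - 540) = (u - 4)*(u - 1)*(u^4 - 2*u^3 - 24*u^2 + 18*u + 135) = (u - 4)*(u - 3)*(u - 1)*(u^3 + u^2 - 21*u - 45) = (u - 4)*(u - 3)*(u - 1)*(u + 3)*(u^2 - 2*u - 15) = (u - 4)*(u - 3)*(u - 1)*(u + 3)^2*(u - 5)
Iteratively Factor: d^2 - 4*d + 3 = (d - 3)*(d - 1)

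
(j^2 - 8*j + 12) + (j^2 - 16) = 2*j^2 - 8*j - 4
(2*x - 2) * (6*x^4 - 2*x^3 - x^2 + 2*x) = 12*x^5 - 16*x^4 + 2*x^3 + 6*x^2 - 4*x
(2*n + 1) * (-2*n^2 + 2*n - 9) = -4*n^3 + 2*n^2 - 16*n - 9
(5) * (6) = 30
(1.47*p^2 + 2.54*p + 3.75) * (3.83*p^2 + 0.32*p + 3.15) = 5.6301*p^4 + 10.1986*p^3 + 19.8058*p^2 + 9.201*p + 11.8125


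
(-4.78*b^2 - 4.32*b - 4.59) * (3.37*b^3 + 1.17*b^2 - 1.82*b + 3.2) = -16.1086*b^5 - 20.151*b^4 - 11.8231*b^3 - 12.8039*b^2 - 5.4702*b - 14.688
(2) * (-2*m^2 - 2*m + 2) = -4*m^2 - 4*m + 4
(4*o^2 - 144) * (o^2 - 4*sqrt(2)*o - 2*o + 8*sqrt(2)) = 4*o^4 - 16*sqrt(2)*o^3 - 8*o^3 - 144*o^2 + 32*sqrt(2)*o^2 + 288*o + 576*sqrt(2)*o - 1152*sqrt(2)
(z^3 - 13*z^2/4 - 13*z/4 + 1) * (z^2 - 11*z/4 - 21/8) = z^5 - 6*z^4 + 49*z^3/16 + 591*z^2/32 + 185*z/32 - 21/8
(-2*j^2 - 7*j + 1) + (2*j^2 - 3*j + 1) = 2 - 10*j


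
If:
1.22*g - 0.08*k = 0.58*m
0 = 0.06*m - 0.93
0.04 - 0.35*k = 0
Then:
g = 7.38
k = 0.11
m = 15.50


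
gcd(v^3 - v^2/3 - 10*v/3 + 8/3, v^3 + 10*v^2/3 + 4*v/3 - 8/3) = v + 2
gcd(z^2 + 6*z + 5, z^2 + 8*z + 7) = z + 1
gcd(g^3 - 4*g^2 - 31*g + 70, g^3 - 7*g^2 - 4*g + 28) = g^2 - 9*g + 14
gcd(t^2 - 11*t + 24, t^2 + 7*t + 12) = 1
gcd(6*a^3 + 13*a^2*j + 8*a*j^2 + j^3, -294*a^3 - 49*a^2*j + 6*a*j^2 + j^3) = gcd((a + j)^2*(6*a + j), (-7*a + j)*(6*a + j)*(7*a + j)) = 6*a + j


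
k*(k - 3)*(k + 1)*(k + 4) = k^4 + 2*k^3 - 11*k^2 - 12*k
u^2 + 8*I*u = u*(u + 8*I)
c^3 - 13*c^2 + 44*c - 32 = (c - 8)*(c - 4)*(c - 1)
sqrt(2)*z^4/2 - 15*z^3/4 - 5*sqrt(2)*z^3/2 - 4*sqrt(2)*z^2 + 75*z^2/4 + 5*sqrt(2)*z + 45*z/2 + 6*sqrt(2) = (z/2 + 1/2)*(z - 6)*(z - 4*sqrt(2))*(sqrt(2)*z + 1/2)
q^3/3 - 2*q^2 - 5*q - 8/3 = (q/3 + 1/3)*(q - 8)*(q + 1)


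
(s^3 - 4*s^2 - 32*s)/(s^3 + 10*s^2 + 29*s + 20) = s*(s - 8)/(s^2 + 6*s + 5)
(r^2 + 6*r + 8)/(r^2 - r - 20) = (r + 2)/(r - 5)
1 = 1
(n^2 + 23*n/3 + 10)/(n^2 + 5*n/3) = (n + 6)/n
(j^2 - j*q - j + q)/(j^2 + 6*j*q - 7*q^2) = (j - 1)/(j + 7*q)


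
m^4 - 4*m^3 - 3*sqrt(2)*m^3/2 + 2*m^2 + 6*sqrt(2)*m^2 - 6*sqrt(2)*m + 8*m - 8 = (m - 2)^2*(m - 2*sqrt(2))*(m + sqrt(2)/2)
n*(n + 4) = n^2 + 4*n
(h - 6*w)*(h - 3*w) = h^2 - 9*h*w + 18*w^2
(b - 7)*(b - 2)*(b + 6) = b^3 - 3*b^2 - 40*b + 84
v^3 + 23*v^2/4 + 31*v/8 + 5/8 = (v + 1/4)*(v + 1/2)*(v + 5)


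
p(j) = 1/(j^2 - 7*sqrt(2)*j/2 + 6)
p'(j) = (-2*j + 7*sqrt(2)/2)/(j^2 - 7*sqrt(2)*j/2 + 6)^2 = 2*(-4*j + 7*sqrt(2))/(2*j^2 - 7*sqrt(2)*j + 12)^2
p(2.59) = -8.95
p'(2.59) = -18.44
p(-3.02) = 0.03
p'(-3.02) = 0.01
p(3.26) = 2.03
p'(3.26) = -6.50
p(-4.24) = 0.02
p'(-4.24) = 0.01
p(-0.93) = 0.09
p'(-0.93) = 0.05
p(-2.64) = 0.04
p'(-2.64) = 0.02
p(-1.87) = 0.05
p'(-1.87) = 0.02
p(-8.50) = 0.01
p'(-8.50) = 0.00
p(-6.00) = 0.01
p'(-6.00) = 0.00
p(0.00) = 0.17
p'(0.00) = 0.14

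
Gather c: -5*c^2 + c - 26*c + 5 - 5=-5*c^2 - 25*c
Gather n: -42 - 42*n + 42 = -42*n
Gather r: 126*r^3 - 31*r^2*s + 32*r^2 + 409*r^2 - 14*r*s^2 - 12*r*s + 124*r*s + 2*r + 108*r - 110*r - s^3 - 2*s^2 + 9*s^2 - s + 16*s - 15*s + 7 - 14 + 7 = 126*r^3 + r^2*(441 - 31*s) + r*(-14*s^2 + 112*s) - s^3 + 7*s^2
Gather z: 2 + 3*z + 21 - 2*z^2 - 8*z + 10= -2*z^2 - 5*z + 33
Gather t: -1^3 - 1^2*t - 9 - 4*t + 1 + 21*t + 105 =16*t + 96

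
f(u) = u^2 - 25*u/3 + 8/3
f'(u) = 2*u - 25/3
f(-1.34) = 15.63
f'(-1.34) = -11.01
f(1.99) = -9.96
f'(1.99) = -4.35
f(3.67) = -14.45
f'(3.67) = -0.99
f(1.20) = -5.89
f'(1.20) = -5.93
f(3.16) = -13.68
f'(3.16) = -2.01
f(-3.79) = 48.61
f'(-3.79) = -15.91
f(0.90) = -4.02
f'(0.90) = -6.53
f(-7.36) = 118.17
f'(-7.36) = -23.05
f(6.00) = -11.33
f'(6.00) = 3.67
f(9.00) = 8.67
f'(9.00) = 9.67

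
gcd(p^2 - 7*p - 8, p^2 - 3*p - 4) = p + 1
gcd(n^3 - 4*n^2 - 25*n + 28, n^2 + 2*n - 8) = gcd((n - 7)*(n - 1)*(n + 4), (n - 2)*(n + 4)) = n + 4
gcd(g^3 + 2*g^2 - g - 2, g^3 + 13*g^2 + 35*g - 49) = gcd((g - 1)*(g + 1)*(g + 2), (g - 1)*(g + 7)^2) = g - 1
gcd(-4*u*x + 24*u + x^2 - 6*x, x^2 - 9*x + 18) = x - 6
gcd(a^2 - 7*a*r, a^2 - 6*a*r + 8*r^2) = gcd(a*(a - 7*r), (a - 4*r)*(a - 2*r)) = 1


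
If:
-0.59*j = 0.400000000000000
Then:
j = -0.68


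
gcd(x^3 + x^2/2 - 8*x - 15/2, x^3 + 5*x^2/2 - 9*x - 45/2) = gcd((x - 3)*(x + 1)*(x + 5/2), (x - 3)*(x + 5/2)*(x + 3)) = x^2 - x/2 - 15/2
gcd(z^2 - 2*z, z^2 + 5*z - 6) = 1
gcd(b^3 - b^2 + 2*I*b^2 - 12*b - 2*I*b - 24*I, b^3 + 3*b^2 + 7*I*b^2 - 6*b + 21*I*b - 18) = b + 3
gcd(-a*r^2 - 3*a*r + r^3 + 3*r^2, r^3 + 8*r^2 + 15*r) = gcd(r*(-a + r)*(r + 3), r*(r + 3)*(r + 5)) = r^2 + 3*r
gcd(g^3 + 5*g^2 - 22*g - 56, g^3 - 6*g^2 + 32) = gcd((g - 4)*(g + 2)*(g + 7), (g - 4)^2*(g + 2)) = g^2 - 2*g - 8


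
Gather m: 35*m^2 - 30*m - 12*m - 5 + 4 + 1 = 35*m^2 - 42*m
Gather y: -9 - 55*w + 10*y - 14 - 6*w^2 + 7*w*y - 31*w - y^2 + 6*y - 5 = -6*w^2 - 86*w - y^2 + y*(7*w + 16) - 28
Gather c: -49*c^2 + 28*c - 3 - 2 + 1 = -49*c^2 + 28*c - 4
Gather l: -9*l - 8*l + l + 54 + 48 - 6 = 96 - 16*l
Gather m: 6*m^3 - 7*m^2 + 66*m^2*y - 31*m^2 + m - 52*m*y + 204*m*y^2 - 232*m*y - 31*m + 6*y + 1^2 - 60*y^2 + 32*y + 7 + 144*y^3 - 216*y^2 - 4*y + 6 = 6*m^3 + m^2*(66*y - 38) + m*(204*y^2 - 284*y - 30) + 144*y^3 - 276*y^2 + 34*y + 14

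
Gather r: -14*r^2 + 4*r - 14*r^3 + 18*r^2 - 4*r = -14*r^3 + 4*r^2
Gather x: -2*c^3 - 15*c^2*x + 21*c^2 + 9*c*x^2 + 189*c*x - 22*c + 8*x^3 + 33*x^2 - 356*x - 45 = -2*c^3 + 21*c^2 - 22*c + 8*x^3 + x^2*(9*c + 33) + x*(-15*c^2 + 189*c - 356) - 45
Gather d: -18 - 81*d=-81*d - 18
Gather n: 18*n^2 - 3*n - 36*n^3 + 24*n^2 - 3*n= -36*n^3 + 42*n^2 - 6*n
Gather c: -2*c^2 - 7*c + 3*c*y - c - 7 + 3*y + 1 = -2*c^2 + c*(3*y - 8) + 3*y - 6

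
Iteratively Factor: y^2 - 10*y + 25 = (y - 5)*(y - 5)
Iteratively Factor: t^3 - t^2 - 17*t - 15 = (t + 1)*(t^2 - 2*t - 15) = (t - 5)*(t + 1)*(t + 3)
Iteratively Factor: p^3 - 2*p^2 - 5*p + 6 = (p - 3)*(p^2 + p - 2) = (p - 3)*(p + 2)*(p - 1)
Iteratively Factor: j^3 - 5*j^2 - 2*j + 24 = (j + 2)*(j^2 - 7*j + 12) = (j - 3)*(j + 2)*(j - 4)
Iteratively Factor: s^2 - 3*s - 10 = (s + 2)*(s - 5)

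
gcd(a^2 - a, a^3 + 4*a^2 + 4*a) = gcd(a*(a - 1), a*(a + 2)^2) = a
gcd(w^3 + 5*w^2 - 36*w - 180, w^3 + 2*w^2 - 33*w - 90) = w^2 - w - 30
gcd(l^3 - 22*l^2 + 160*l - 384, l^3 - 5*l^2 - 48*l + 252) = l - 6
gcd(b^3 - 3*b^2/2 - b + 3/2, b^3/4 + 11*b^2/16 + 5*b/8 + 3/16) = b + 1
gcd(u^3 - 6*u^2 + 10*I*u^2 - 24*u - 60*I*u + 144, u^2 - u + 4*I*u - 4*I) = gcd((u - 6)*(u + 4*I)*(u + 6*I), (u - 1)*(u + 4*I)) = u + 4*I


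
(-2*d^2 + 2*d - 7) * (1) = -2*d^2 + 2*d - 7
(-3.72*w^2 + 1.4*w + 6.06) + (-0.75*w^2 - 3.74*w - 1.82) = -4.47*w^2 - 2.34*w + 4.24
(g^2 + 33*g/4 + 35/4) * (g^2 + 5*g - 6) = g^4 + 53*g^3/4 + 44*g^2 - 23*g/4 - 105/2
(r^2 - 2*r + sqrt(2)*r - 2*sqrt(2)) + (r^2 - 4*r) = 2*r^2 - 6*r + sqrt(2)*r - 2*sqrt(2)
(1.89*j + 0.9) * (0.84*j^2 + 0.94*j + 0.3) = 1.5876*j^3 + 2.5326*j^2 + 1.413*j + 0.27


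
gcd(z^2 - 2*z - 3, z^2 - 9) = z - 3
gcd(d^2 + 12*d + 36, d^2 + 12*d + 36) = d^2 + 12*d + 36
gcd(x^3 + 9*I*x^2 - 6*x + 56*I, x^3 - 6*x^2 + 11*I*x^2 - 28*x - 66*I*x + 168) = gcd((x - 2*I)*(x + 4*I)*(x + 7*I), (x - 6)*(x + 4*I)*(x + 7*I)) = x^2 + 11*I*x - 28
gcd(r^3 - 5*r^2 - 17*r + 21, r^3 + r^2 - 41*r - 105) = r^2 - 4*r - 21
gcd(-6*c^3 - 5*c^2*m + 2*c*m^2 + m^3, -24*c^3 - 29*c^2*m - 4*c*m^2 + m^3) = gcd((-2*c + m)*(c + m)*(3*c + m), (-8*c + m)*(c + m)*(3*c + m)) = 3*c^2 + 4*c*m + m^2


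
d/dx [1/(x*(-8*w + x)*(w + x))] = (-x*(w + x) + x*(8*w - x) + (w + x)*(8*w - x))/(x^2*(w + x)^2*(8*w - x)^2)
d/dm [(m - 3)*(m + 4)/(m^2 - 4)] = (-m^2 + 16*m - 4)/(m^4 - 8*m^2 + 16)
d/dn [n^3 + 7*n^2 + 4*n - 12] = 3*n^2 + 14*n + 4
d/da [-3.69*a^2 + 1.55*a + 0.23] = 1.55 - 7.38*a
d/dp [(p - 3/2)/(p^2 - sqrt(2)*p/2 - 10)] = (4*p^2 - 2*sqrt(2)*p - (2*p - 3)*(4*p - sqrt(2)) - 40)/(-2*p^2 + sqrt(2)*p + 20)^2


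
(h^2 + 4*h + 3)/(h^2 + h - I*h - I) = (h + 3)/(h - I)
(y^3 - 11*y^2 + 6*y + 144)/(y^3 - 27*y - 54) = (y - 8)/(y + 3)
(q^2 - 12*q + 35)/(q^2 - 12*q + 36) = (q^2 - 12*q + 35)/(q^2 - 12*q + 36)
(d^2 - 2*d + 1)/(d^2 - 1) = (d - 1)/(d + 1)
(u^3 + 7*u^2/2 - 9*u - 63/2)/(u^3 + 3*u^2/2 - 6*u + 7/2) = (u^2 - 9)/(u^2 - 2*u + 1)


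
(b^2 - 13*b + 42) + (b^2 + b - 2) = 2*b^2 - 12*b + 40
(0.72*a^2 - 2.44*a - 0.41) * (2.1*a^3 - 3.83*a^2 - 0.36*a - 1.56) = 1.512*a^5 - 7.8816*a^4 + 8.225*a^3 + 1.3255*a^2 + 3.954*a + 0.6396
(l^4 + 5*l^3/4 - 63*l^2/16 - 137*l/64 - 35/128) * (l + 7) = l^5 + 33*l^4/4 + 77*l^3/16 - 1901*l^2/64 - 1953*l/128 - 245/128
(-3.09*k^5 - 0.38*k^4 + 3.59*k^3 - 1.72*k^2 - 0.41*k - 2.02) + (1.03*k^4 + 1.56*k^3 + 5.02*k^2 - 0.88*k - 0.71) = -3.09*k^5 + 0.65*k^4 + 5.15*k^3 + 3.3*k^2 - 1.29*k - 2.73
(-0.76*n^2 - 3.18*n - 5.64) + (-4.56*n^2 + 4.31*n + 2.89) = -5.32*n^2 + 1.13*n - 2.75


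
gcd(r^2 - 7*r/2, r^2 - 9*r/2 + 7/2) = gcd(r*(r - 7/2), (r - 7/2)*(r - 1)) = r - 7/2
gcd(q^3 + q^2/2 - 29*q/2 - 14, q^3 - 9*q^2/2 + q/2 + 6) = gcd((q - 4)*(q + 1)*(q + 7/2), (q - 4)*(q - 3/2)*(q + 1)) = q^2 - 3*q - 4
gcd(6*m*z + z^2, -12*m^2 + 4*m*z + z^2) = 6*m + z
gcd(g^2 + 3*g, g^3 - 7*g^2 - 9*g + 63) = g + 3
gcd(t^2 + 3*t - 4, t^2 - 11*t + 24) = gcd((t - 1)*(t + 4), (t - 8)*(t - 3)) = 1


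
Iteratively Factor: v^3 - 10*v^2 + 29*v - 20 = (v - 1)*(v^2 - 9*v + 20) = (v - 4)*(v - 1)*(v - 5)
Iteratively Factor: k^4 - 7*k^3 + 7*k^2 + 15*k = (k)*(k^3 - 7*k^2 + 7*k + 15) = k*(k - 5)*(k^2 - 2*k - 3) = k*(k - 5)*(k + 1)*(k - 3)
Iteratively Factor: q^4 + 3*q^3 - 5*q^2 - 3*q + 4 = (q + 4)*(q^3 - q^2 - q + 1) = (q - 1)*(q + 4)*(q^2 - 1) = (q - 1)*(q + 1)*(q + 4)*(q - 1)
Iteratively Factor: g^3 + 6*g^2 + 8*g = (g + 2)*(g^2 + 4*g) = (g + 2)*(g + 4)*(g)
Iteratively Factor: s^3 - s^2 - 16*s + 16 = (s + 4)*(s^2 - 5*s + 4) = (s - 1)*(s + 4)*(s - 4)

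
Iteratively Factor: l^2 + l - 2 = (l - 1)*(l + 2)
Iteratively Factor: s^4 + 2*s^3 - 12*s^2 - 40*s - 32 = (s + 2)*(s^3 - 12*s - 16) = (s + 2)^2*(s^2 - 2*s - 8) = (s - 4)*(s + 2)^2*(s + 2)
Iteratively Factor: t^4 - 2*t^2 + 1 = (t - 1)*(t^3 + t^2 - t - 1) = (t - 1)*(t + 1)*(t^2 - 1) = (t - 1)*(t + 1)^2*(t - 1)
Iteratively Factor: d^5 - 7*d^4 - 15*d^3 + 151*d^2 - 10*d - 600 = (d - 5)*(d^4 - 2*d^3 - 25*d^2 + 26*d + 120) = (d - 5)*(d + 2)*(d^3 - 4*d^2 - 17*d + 60) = (d - 5)^2*(d + 2)*(d^2 + d - 12) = (d - 5)^2*(d + 2)*(d + 4)*(d - 3)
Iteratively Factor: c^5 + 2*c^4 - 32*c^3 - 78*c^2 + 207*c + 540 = (c - 5)*(c^4 + 7*c^3 + 3*c^2 - 63*c - 108) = (c - 5)*(c + 3)*(c^3 + 4*c^2 - 9*c - 36) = (c - 5)*(c + 3)^2*(c^2 + c - 12) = (c - 5)*(c + 3)^2*(c + 4)*(c - 3)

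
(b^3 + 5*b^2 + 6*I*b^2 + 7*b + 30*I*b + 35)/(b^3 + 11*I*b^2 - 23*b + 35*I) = (b + 5)/(b + 5*I)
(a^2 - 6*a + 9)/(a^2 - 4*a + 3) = (a - 3)/(a - 1)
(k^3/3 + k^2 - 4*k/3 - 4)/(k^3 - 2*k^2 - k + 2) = (k^2 + 5*k + 6)/(3*(k^2 - 1))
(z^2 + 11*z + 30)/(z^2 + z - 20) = (z + 6)/(z - 4)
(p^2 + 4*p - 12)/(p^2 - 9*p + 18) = (p^2 + 4*p - 12)/(p^2 - 9*p + 18)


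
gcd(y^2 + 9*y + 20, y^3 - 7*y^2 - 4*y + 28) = 1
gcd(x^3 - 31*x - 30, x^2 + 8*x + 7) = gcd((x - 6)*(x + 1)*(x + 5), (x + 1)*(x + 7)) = x + 1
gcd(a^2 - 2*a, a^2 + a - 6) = a - 2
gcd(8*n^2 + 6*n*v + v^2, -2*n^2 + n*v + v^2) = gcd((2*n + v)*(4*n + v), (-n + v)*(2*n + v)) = 2*n + v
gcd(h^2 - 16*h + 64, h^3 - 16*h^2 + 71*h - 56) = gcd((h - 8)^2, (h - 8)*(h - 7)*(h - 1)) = h - 8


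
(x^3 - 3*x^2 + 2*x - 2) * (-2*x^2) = -2*x^5 + 6*x^4 - 4*x^3 + 4*x^2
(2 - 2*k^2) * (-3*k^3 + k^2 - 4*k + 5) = 6*k^5 - 2*k^4 + 2*k^3 - 8*k^2 - 8*k + 10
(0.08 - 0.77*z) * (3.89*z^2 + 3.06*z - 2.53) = -2.9953*z^3 - 2.045*z^2 + 2.1929*z - 0.2024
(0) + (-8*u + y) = -8*u + y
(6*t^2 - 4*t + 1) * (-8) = -48*t^2 + 32*t - 8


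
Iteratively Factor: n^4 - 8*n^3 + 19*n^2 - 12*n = (n - 4)*(n^3 - 4*n^2 + 3*n) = (n - 4)*(n - 3)*(n^2 - n) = (n - 4)*(n - 3)*(n - 1)*(n)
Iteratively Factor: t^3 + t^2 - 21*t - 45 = (t + 3)*(t^2 - 2*t - 15) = (t - 5)*(t + 3)*(t + 3)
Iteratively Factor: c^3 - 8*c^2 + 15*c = (c - 3)*(c^2 - 5*c) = c*(c - 3)*(c - 5)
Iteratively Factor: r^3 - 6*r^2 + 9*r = (r - 3)*(r^2 - 3*r) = r*(r - 3)*(r - 3)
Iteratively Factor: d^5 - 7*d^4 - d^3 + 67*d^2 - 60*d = (d + 3)*(d^4 - 10*d^3 + 29*d^2 - 20*d) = (d - 4)*(d + 3)*(d^3 - 6*d^2 + 5*d) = (d - 5)*(d - 4)*(d + 3)*(d^2 - d) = d*(d - 5)*(d - 4)*(d + 3)*(d - 1)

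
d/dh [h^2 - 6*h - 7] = 2*h - 6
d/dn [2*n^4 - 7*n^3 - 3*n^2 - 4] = n*(8*n^2 - 21*n - 6)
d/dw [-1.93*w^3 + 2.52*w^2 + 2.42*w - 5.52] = -5.79*w^2 + 5.04*w + 2.42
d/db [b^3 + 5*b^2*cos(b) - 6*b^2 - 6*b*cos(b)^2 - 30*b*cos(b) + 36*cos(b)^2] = -5*b^2*sin(b) + 3*b^2 + 30*b*sin(b) + 6*b*sin(2*b) + 10*b*cos(b) - 12*b - 36*sin(2*b) - 6*cos(b)^2 - 30*cos(b)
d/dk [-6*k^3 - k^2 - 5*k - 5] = -18*k^2 - 2*k - 5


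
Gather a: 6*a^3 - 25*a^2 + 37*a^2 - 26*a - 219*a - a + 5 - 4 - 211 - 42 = 6*a^3 + 12*a^2 - 246*a - 252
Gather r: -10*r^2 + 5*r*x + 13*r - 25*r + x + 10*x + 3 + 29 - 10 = -10*r^2 + r*(5*x - 12) + 11*x + 22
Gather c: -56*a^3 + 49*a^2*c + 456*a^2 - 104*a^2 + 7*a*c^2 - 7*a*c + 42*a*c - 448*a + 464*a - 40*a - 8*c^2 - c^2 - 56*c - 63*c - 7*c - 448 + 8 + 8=-56*a^3 + 352*a^2 - 24*a + c^2*(7*a - 9) + c*(49*a^2 + 35*a - 126) - 432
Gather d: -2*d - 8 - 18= -2*d - 26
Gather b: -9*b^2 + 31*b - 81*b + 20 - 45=-9*b^2 - 50*b - 25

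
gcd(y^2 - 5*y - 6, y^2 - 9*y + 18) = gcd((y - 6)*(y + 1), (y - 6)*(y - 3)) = y - 6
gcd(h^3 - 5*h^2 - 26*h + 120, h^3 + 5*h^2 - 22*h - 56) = h - 4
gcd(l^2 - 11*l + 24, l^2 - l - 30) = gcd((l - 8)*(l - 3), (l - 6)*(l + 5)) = 1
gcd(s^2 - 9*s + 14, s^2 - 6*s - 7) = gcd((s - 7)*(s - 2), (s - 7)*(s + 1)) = s - 7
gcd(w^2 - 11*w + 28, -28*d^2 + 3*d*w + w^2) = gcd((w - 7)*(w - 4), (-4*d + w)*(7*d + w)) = 1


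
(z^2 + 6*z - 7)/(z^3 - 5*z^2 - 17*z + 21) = (z + 7)/(z^2 - 4*z - 21)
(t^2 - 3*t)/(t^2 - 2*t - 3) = t/(t + 1)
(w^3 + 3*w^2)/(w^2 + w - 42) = w^2*(w + 3)/(w^2 + w - 42)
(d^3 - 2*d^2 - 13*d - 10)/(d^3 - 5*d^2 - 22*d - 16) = (d - 5)/(d - 8)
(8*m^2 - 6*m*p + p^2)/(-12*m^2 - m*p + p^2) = (-2*m + p)/(3*m + p)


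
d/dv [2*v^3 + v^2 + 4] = 2*v*(3*v + 1)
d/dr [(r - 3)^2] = 2*r - 6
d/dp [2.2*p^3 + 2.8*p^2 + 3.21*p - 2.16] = 6.6*p^2 + 5.6*p + 3.21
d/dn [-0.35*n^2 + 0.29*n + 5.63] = 0.29 - 0.7*n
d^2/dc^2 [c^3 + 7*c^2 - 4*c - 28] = 6*c + 14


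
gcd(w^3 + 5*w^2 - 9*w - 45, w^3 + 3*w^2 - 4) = 1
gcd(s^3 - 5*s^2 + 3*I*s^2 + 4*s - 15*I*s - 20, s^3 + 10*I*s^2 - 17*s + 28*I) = s^2 + 3*I*s + 4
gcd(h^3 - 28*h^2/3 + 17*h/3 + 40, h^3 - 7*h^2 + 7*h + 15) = h - 3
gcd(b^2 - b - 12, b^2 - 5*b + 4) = b - 4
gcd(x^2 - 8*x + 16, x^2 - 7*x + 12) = x - 4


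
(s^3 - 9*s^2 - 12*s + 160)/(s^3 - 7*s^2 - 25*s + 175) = (s^2 - 4*s - 32)/(s^2 - 2*s - 35)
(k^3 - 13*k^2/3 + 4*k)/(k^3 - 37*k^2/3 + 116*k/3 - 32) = k/(k - 8)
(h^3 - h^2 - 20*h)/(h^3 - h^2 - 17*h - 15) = h*(h + 4)/(h^2 + 4*h + 3)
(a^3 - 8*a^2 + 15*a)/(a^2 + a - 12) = a*(a - 5)/(a + 4)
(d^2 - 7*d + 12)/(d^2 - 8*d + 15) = (d - 4)/(d - 5)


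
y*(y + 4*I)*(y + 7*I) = y^3 + 11*I*y^2 - 28*y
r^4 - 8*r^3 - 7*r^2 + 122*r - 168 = (r - 7)*(r - 3)*(r - 2)*(r + 4)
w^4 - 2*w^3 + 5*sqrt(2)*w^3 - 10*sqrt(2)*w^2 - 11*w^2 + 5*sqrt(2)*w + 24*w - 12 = (w - 1)^2*(w - sqrt(2))*(w + 6*sqrt(2))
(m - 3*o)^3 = m^3 - 9*m^2*o + 27*m*o^2 - 27*o^3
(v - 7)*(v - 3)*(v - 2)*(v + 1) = v^4 - 11*v^3 + 29*v^2 - v - 42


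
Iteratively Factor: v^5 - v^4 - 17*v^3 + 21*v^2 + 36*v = (v)*(v^4 - v^3 - 17*v^2 + 21*v + 36) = v*(v - 3)*(v^3 + 2*v^2 - 11*v - 12) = v*(v - 3)*(v + 4)*(v^2 - 2*v - 3) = v*(v - 3)*(v + 1)*(v + 4)*(v - 3)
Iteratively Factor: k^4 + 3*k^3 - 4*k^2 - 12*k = (k - 2)*(k^3 + 5*k^2 + 6*k) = (k - 2)*(k + 3)*(k^2 + 2*k) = (k - 2)*(k + 2)*(k + 3)*(k)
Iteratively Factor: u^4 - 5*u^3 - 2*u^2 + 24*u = (u - 3)*(u^3 - 2*u^2 - 8*u) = u*(u - 3)*(u^2 - 2*u - 8) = u*(u - 3)*(u + 2)*(u - 4)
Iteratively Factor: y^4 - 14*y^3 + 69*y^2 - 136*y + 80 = (y - 1)*(y^3 - 13*y^2 + 56*y - 80) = (y - 5)*(y - 1)*(y^2 - 8*y + 16) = (y - 5)*(y - 4)*(y - 1)*(y - 4)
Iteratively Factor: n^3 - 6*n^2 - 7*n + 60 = (n - 5)*(n^2 - n - 12) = (n - 5)*(n + 3)*(n - 4)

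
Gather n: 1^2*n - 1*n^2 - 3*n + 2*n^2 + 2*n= n^2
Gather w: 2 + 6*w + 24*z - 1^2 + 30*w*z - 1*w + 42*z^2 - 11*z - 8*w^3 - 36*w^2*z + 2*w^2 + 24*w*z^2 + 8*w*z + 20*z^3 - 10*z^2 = -8*w^3 + w^2*(2 - 36*z) + w*(24*z^2 + 38*z + 5) + 20*z^3 + 32*z^2 + 13*z + 1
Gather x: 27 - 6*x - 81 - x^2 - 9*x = -x^2 - 15*x - 54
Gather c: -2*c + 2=2 - 2*c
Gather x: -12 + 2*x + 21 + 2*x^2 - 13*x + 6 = 2*x^2 - 11*x + 15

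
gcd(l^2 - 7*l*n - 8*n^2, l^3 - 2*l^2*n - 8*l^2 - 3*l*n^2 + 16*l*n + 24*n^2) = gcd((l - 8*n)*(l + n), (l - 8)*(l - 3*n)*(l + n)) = l + n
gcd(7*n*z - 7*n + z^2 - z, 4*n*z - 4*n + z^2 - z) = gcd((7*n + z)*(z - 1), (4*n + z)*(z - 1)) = z - 1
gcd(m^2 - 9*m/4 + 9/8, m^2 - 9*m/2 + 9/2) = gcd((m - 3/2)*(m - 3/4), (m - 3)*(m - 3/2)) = m - 3/2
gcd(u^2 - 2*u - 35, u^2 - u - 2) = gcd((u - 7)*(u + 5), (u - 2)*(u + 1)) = 1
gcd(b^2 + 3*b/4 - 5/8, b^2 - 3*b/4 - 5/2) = b + 5/4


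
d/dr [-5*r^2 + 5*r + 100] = 5 - 10*r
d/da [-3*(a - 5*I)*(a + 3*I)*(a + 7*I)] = -9*a^2 - 30*I*a - 87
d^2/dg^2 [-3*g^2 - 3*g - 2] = -6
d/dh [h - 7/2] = 1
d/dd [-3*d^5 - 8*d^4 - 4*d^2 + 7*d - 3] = -15*d^4 - 32*d^3 - 8*d + 7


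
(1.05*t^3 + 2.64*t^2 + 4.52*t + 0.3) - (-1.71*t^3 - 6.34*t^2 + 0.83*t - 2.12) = 2.76*t^3 + 8.98*t^2 + 3.69*t + 2.42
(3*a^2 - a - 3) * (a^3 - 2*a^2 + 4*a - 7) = 3*a^5 - 7*a^4 + 11*a^3 - 19*a^2 - 5*a + 21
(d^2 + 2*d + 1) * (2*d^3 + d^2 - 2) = 2*d^5 + 5*d^4 + 4*d^3 - d^2 - 4*d - 2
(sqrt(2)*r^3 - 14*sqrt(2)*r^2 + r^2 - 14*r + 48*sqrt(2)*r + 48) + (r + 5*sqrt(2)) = sqrt(2)*r^3 - 14*sqrt(2)*r^2 + r^2 - 13*r + 48*sqrt(2)*r + 5*sqrt(2) + 48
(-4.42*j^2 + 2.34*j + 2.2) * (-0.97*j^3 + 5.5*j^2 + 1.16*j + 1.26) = 4.2874*j^5 - 26.5798*j^4 + 5.6088*j^3 + 9.2452*j^2 + 5.5004*j + 2.772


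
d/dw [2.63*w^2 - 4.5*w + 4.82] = 5.26*w - 4.5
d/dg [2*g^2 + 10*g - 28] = 4*g + 10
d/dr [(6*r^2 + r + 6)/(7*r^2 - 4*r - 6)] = (-31*r^2 - 156*r + 18)/(49*r^4 - 56*r^3 - 68*r^2 + 48*r + 36)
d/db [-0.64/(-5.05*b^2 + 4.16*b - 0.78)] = (2.6624 - 6.464*b)/(5.05*b^2 - 4.16*b + 0.78)^2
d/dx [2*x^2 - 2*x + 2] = 4*x - 2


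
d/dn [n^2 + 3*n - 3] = 2*n + 3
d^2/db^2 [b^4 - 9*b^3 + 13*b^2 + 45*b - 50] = 12*b^2 - 54*b + 26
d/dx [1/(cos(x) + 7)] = sin(x)/(cos(x) + 7)^2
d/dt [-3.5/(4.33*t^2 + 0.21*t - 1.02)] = (30.31*t + 0.735)/(4.33*t^2 + 0.21*t - 1.02)^2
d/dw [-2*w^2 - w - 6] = -4*w - 1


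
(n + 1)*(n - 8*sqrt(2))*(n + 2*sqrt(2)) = n^3 - 6*sqrt(2)*n^2 + n^2 - 32*n - 6*sqrt(2)*n - 32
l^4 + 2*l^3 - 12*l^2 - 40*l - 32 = (l - 4)*(l + 2)^3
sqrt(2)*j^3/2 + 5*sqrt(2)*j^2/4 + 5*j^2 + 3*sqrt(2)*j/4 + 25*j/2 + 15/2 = (j + 3/2)*(j + 5*sqrt(2))*(sqrt(2)*j/2 + sqrt(2)/2)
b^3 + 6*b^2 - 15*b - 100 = (b - 4)*(b + 5)^2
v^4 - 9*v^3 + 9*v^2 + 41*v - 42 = (v - 7)*(v - 3)*(v - 1)*(v + 2)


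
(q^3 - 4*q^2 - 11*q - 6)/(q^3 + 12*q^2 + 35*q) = (q^3 - 4*q^2 - 11*q - 6)/(q*(q^2 + 12*q + 35))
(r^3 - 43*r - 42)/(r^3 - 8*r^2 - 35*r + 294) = (r + 1)/(r - 7)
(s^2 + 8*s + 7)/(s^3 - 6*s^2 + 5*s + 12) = (s + 7)/(s^2 - 7*s + 12)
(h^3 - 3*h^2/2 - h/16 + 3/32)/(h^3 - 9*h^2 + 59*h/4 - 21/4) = (16*h^2 - 1)/(8*(2*h^2 - 15*h + 7))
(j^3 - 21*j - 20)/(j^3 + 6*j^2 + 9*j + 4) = (j - 5)/(j + 1)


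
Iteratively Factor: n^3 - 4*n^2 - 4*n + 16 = (n + 2)*(n^2 - 6*n + 8) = (n - 2)*(n + 2)*(n - 4)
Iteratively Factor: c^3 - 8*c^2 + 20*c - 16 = (c - 4)*(c^2 - 4*c + 4) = (c - 4)*(c - 2)*(c - 2)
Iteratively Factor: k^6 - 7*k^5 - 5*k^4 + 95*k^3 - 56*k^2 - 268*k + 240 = (k - 1)*(k^5 - 6*k^4 - 11*k^3 + 84*k^2 + 28*k - 240) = (k - 2)*(k - 1)*(k^4 - 4*k^3 - 19*k^2 + 46*k + 120) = (k - 2)*(k - 1)*(k + 3)*(k^3 - 7*k^2 + 2*k + 40) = (k - 4)*(k - 2)*(k - 1)*(k + 3)*(k^2 - 3*k - 10) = (k - 4)*(k - 2)*(k - 1)*(k + 2)*(k + 3)*(k - 5)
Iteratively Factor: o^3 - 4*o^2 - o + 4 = (o + 1)*(o^2 - 5*o + 4) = (o - 4)*(o + 1)*(o - 1)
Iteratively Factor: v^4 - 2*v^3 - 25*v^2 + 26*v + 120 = (v - 3)*(v^3 + v^2 - 22*v - 40) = (v - 5)*(v - 3)*(v^2 + 6*v + 8) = (v - 5)*(v - 3)*(v + 2)*(v + 4)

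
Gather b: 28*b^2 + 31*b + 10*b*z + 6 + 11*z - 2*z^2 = 28*b^2 + b*(10*z + 31) - 2*z^2 + 11*z + 6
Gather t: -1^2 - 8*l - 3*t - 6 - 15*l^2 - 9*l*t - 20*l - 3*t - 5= -15*l^2 - 28*l + t*(-9*l - 6) - 12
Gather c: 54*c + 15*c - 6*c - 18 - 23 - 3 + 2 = 63*c - 42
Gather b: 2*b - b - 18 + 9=b - 9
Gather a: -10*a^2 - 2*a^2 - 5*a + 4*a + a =-12*a^2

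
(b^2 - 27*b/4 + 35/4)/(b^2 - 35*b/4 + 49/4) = (b - 5)/(b - 7)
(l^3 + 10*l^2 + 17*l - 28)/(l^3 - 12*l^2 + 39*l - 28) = (l^2 + 11*l + 28)/(l^2 - 11*l + 28)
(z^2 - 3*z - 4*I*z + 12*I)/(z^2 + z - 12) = (z - 4*I)/(z + 4)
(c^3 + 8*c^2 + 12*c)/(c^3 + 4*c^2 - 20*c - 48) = c/(c - 4)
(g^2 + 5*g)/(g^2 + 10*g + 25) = g/(g + 5)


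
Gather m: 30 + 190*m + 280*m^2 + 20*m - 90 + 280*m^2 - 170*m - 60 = 560*m^2 + 40*m - 120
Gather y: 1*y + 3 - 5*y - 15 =-4*y - 12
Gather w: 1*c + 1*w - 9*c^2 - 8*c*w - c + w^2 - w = -9*c^2 - 8*c*w + w^2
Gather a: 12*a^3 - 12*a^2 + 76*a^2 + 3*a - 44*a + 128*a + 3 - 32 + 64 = 12*a^3 + 64*a^2 + 87*a + 35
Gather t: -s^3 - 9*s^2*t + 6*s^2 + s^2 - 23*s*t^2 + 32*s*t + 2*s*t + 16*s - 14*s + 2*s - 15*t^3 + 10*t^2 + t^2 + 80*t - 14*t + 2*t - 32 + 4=-s^3 + 7*s^2 + 4*s - 15*t^3 + t^2*(11 - 23*s) + t*(-9*s^2 + 34*s + 68) - 28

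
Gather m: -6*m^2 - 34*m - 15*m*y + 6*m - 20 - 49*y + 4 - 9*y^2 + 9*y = -6*m^2 + m*(-15*y - 28) - 9*y^2 - 40*y - 16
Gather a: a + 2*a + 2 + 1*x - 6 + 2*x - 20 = 3*a + 3*x - 24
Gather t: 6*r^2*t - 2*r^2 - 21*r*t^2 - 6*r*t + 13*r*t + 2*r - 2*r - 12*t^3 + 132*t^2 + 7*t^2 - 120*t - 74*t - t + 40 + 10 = -2*r^2 - 12*t^3 + t^2*(139 - 21*r) + t*(6*r^2 + 7*r - 195) + 50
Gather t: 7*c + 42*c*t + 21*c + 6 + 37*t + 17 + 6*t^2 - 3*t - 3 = 28*c + 6*t^2 + t*(42*c + 34) + 20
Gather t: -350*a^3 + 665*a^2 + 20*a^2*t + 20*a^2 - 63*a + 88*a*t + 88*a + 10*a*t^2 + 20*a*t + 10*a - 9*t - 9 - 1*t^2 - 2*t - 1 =-350*a^3 + 685*a^2 + 35*a + t^2*(10*a - 1) + t*(20*a^2 + 108*a - 11) - 10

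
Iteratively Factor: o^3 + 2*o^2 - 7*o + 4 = (o - 1)*(o^2 + 3*o - 4) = (o - 1)*(o + 4)*(o - 1)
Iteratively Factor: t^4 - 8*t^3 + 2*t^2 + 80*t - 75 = (t - 5)*(t^3 - 3*t^2 - 13*t + 15) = (t - 5)^2*(t^2 + 2*t - 3) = (t - 5)^2*(t - 1)*(t + 3)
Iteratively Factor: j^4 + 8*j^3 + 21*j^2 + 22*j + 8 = (j + 1)*(j^3 + 7*j^2 + 14*j + 8) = (j + 1)*(j + 2)*(j^2 + 5*j + 4) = (j + 1)^2*(j + 2)*(j + 4)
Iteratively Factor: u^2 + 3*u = (u + 3)*(u)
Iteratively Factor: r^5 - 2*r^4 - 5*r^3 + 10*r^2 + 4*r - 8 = (r - 1)*(r^4 - r^3 - 6*r^2 + 4*r + 8) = (r - 1)*(r + 1)*(r^3 - 2*r^2 - 4*r + 8) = (r - 2)*(r - 1)*(r + 1)*(r^2 - 4) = (r - 2)*(r - 1)*(r + 1)*(r + 2)*(r - 2)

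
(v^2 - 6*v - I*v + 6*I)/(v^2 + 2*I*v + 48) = (v^2 - 6*v - I*v + 6*I)/(v^2 + 2*I*v + 48)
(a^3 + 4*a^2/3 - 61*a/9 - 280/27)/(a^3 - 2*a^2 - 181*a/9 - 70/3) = (a - 8/3)/(a - 6)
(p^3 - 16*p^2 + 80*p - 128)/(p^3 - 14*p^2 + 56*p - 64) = (p - 4)/(p - 2)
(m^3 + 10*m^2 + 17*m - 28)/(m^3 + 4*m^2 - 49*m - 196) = (m - 1)/(m - 7)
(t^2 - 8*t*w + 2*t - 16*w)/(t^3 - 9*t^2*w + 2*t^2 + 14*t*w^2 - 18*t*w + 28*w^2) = (t - 8*w)/(t^2 - 9*t*w + 14*w^2)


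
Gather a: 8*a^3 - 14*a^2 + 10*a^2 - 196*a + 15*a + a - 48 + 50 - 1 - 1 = 8*a^3 - 4*a^2 - 180*a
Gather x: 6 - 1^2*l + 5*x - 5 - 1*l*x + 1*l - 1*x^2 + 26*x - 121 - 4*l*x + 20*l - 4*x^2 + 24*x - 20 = 20*l - 5*x^2 + x*(55 - 5*l) - 140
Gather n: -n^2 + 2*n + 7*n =-n^2 + 9*n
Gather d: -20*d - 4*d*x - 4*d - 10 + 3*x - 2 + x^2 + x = d*(-4*x - 24) + x^2 + 4*x - 12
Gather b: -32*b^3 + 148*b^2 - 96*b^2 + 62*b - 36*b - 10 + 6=-32*b^3 + 52*b^2 + 26*b - 4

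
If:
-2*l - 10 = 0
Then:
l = -5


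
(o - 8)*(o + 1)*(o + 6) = o^3 - o^2 - 50*o - 48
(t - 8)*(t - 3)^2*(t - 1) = t^4 - 15*t^3 + 71*t^2 - 129*t + 72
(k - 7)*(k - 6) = k^2 - 13*k + 42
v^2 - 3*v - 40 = (v - 8)*(v + 5)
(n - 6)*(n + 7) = n^2 + n - 42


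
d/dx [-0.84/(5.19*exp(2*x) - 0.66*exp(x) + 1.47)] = (8.7192*exp(x) - 0.5544)*exp(x)/(5.19*exp(2*x) - 0.66*exp(x) + 1.47)^2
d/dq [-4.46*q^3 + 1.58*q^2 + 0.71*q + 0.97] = -13.38*q^2 + 3.16*q + 0.71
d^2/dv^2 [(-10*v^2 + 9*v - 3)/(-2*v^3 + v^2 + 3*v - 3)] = 2*(40*v^6 - 108*v^5 + 306*v^4 - 561*v^3 + 369*v^2 - 108*v + 45)/(8*v^9 - 12*v^8 - 30*v^7 + 71*v^6 + 9*v^5 - 126*v^4 + 81*v^3 + 54*v^2 - 81*v + 27)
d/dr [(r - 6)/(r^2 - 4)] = (r^2 - 2*r*(r - 6) - 4)/(r^2 - 4)^2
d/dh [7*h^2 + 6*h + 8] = 14*h + 6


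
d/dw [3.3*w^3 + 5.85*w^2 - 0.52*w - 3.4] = 9.9*w^2 + 11.7*w - 0.52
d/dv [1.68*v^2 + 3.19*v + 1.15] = 3.36*v + 3.19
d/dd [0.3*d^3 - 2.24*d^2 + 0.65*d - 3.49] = 0.9*d^2 - 4.48*d + 0.65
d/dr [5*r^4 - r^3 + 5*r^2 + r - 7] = 20*r^3 - 3*r^2 + 10*r + 1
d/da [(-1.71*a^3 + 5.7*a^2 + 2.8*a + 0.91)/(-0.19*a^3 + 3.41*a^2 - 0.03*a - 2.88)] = (-1.11022302462516e-16*a^5 - 4.7481*a^4 + 1.1666*a^3 + 5.5741*a^2 - 39.0382*a - 8.0367)/(0.0361*a^6 - 1.2958*a^5 + 11.6395*a^4 + 0.8898*a^3 - 19.6407*a^2 + 0.1728*a + 8.2944)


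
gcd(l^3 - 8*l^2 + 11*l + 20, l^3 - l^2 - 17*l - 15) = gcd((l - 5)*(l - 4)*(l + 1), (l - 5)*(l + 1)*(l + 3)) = l^2 - 4*l - 5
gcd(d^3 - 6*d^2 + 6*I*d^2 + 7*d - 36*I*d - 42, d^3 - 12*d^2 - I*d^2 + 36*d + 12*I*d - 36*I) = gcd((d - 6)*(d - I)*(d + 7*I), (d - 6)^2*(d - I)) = d^2 + d*(-6 - I) + 6*I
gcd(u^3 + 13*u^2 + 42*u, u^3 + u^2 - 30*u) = u^2 + 6*u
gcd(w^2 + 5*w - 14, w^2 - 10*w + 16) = w - 2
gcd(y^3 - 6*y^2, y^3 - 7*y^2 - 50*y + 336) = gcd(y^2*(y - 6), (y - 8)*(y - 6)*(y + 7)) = y - 6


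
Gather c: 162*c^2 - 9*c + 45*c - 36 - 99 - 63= 162*c^2 + 36*c - 198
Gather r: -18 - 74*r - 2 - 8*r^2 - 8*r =-8*r^2 - 82*r - 20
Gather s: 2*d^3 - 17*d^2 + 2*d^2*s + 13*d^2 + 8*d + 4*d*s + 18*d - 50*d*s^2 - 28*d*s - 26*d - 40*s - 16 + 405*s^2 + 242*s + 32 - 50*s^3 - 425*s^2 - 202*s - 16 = 2*d^3 - 4*d^2 - 50*s^3 + s^2*(-50*d - 20) + s*(2*d^2 - 24*d)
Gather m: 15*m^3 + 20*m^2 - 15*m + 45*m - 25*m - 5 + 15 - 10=15*m^3 + 20*m^2 + 5*m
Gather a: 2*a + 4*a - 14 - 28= 6*a - 42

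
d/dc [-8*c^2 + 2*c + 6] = 2 - 16*c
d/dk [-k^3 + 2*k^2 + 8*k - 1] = -3*k^2 + 4*k + 8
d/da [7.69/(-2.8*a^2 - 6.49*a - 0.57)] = (43.064*a + 49.9081)/(2.8*a^2 + 6.49*a + 0.57)^2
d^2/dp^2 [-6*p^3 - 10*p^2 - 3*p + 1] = -36*p - 20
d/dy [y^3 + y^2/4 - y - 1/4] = 3*y^2 + y/2 - 1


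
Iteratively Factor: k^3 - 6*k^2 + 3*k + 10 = (k + 1)*(k^2 - 7*k + 10) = (k - 5)*(k + 1)*(k - 2)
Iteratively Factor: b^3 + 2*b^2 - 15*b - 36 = (b + 3)*(b^2 - b - 12) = (b + 3)^2*(b - 4)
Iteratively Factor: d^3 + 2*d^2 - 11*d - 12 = (d + 4)*(d^2 - 2*d - 3) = (d + 1)*(d + 4)*(d - 3)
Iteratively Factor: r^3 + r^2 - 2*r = (r - 1)*(r^2 + 2*r) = r*(r - 1)*(r + 2)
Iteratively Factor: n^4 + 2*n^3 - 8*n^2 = (n)*(n^3 + 2*n^2 - 8*n) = n*(n + 4)*(n^2 - 2*n) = n*(n - 2)*(n + 4)*(n)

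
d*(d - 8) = d^2 - 8*d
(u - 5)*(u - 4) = u^2 - 9*u + 20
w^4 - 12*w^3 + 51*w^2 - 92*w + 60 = (w - 5)*(w - 3)*(w - 2)^2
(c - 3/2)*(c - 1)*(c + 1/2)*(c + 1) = c^4 - c^3 - 7*c^2/4 + c + 3/4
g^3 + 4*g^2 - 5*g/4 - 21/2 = (g - 3/2)*(g + 2)*(g + 7/2)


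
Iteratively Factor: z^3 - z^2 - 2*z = (z)*(z^2 - z - 2) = z*(z - 2)*(z + 1)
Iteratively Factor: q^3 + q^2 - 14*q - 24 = (q + 3)*(q^2 - 2*q - 8) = (q - 4)*(q + 3)*(q + 2)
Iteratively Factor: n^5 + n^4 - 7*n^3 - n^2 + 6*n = (n + 3)*(n^4 - 2*n^3 - n^2 + 2*n) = (n + 1)*(n + 3)*(n^3 - 3*n^2 + 2*n) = (n - 2)*(n + 1)*(n + 3)*(n^2 - n) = (n - 2)*(n - 1)*(n + 1)*(n + 3)*(n)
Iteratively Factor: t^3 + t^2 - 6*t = (t - 2)*(t^2 + 3*t) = (t - 2)*(t + 3)*(t)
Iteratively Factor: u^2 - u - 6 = (u + 2)*(u - 3)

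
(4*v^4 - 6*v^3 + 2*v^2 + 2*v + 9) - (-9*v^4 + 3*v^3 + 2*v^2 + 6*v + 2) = 13*v^4 - 9*v^3 - 4*v + 7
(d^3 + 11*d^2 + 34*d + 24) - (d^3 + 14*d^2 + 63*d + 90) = -3*d^2 - 29*d - 66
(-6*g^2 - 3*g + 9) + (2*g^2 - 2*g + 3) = -4*g^2 - 5*g + 12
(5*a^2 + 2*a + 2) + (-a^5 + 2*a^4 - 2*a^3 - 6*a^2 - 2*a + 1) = -a^5 + 2*a^4 - 2*a^3 - a^2 + 3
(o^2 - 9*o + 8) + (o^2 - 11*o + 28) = 2*o^2 - 20*o + 36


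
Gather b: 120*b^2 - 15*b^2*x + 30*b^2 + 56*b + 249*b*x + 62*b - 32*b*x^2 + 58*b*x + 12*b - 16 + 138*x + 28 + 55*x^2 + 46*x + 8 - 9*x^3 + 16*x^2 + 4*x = b^2*(150 - 15*x) + b*(-32*x^2 + 307*x + 130) - 9*x^3 + 71*x^2 + 188*x + 20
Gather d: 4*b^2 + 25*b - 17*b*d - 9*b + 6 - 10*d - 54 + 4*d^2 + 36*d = 4*b^2 + 16*b + 4*d^2 + d*(26 - 17*b) - 48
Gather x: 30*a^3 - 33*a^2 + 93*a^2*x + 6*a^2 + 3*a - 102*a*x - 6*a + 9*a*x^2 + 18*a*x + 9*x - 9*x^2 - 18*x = 30*a^3 - 27*a^2 - 3*a + x^2*(9*a - 9) + x*(93*a^2 - 84*a - 9)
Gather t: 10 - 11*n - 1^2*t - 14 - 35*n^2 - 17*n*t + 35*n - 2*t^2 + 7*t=-35*n^2 + 24*n - 2*t^2 + t*(6 - 17*n) - 4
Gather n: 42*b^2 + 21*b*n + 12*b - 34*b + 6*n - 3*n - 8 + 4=42*b^2 - 22*b + n*(21*b + 3) - 4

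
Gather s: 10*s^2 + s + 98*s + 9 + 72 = 10*s^2 + 99*s + 81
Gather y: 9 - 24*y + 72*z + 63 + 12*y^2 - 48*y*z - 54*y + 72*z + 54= 12*y^2 + y*(-48*z - 78) + 144*z + 126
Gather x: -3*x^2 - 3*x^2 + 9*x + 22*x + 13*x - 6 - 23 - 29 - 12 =-6*x^2 + 44*x - 70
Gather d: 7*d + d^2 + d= d^2 + 8*d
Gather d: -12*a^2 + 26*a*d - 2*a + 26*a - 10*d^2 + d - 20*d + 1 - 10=-12*a^2 + 24*a - 10*d^2 + d*(26*a - 19) - 9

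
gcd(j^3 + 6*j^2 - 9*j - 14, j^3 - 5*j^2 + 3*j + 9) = j + 1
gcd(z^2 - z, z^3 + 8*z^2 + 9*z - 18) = z - 1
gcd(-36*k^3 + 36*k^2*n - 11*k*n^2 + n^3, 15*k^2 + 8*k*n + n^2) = 1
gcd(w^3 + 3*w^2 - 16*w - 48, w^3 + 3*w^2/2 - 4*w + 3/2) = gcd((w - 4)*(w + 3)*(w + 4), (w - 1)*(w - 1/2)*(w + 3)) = w + 3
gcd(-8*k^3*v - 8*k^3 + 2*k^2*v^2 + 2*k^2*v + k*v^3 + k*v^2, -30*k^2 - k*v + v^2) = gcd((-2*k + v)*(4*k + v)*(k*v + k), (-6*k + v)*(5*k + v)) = 1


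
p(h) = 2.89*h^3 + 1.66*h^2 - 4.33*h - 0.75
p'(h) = 8.67*h^2 + 3.32*h - 4.33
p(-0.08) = -0.39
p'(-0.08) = -4.54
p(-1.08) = 2.22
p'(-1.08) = 2.20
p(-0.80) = 2.30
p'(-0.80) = -1.44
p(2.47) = 42.23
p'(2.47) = 56.77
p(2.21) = 28.98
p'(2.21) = 45.35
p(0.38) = -2.00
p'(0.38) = -1.82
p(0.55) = -2.15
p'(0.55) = 0.12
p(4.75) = 325.86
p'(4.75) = 207.06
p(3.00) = 79.23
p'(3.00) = 83.66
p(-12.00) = -4703.67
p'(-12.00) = 1204.31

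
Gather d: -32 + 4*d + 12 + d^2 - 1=d^2 + 4*d - 21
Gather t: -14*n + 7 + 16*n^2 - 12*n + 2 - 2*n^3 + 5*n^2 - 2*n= -2*n^3 + 21*n^2 - 28*n + 9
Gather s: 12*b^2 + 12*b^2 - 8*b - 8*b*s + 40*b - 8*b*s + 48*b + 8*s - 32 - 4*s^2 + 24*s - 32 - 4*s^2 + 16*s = 24*b^2 + 80*b - 8*s^2 + s*(48 - 16*b) - 64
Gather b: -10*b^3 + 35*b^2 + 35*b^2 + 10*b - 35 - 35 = -10*b^3 + 70*b^2 + 10*b - 70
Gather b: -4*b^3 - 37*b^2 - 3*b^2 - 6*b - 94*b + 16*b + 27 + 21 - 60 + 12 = -4*b^3 - 40*b^2 - 84*b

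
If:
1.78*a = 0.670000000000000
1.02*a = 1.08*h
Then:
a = 0.38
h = 0.36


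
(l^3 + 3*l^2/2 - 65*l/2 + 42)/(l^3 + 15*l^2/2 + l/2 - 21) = (l - 4)/(l + 2)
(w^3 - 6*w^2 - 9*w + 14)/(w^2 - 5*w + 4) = (w^2 - 5*w - 14)/(w - 4)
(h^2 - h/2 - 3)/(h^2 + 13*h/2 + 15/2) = (h - 2)/(h + 5)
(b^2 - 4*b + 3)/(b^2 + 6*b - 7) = (b - 3)/(b + 7)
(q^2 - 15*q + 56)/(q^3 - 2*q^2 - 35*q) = (q - 8)/(q*(q + 5))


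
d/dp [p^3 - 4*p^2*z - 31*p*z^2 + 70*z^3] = 3*p^2 - 8*p*z - 31*z^2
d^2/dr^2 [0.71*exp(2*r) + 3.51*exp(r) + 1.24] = (2.84*exp(r) + 3.51)*exp(r)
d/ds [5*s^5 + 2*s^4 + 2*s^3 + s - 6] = 25*s^4 + 8*s^3 + 6*s^2 + 1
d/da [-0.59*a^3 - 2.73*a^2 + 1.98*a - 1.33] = -1.77*a^2 - 5.46*a + 1.98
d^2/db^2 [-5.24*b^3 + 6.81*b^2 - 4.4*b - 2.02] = 13.62 - 31.44*b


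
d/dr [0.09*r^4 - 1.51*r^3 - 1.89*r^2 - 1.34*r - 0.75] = 0.36*r^3 - 4.53*r^2 - 3.78*r - 1.34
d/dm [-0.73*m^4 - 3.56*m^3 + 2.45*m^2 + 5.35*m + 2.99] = -2.92*m^3 - 10.68*m^2 + 4.9*m + 5.35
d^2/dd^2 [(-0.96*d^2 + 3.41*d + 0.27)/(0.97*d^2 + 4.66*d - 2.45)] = (15.095722*d^3 - 12.164382*d^2 + 55.945914*d + 79.348874)/(0.912673*d^6 + 13.153782*d^5 + 56.276781*d^4 + 34.747756*d^3 - 142.142385*d^2 + 83.91495*d - 14.706125)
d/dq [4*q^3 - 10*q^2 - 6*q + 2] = 12*q^2 - 20*q - 6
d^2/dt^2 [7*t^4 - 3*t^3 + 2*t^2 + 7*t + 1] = 84*t^2 - 18*t + 4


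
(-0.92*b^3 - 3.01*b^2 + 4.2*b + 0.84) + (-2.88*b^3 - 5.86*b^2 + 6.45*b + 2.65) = -3.8*b^3 - 8.87*b^2 + 10.65*b + 3.49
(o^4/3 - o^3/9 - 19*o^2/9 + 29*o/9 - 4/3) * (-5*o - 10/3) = -5*o^5/3 - 5*o^4/9 + 295*o^3/27 - 245*o^2/27 - 110*o/27 + 40/9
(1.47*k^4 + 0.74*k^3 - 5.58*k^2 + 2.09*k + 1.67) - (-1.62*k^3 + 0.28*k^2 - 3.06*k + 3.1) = 1.47*k^4 + 2.36*k^3 - 5.86*k^2 + 5.15*k - 1.43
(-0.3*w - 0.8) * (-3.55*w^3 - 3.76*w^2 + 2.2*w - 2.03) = 1.065*w^4 + 3.968*w^3 + 2.348*w^2 - 1.151*w + 1.624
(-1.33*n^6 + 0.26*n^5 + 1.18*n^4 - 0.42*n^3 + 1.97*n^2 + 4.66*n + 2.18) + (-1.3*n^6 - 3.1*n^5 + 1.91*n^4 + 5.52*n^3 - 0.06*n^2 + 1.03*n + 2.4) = -2.63*n^6 - 2.84*n^5 + 3.09*n^4 + 5.1*n^3 + 1.91*n^2 + 5.69*n + 4.58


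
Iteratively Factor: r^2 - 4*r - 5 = (r + 1)*(r - 5)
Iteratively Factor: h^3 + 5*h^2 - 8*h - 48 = (h + 4)*(h^2 + h - 12) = (h - 3)*(h + 4)*(h + 4)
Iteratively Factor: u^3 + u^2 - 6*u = (u)*(u^2 + u - 6) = u*(u - 2)*(u + 3)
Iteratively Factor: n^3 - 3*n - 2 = (n + 1)*(n^2 - n - 2) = (n - 2)*(n + 1)*(n + 1)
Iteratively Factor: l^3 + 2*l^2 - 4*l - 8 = (l - 2)*(l^2 + 4*l + 4) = (l - 2)*(l + 2)*(l + 2)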